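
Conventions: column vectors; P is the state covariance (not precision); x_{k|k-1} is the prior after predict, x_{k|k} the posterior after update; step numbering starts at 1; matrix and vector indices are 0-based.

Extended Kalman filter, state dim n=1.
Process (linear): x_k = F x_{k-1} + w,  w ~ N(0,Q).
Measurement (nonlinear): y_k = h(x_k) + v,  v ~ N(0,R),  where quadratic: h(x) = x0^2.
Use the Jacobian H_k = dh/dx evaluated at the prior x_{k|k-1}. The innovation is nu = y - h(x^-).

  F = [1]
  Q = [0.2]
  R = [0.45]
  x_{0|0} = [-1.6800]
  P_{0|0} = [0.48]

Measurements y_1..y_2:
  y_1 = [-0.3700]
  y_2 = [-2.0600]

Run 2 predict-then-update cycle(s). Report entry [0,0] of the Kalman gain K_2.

step 1: x^-=[-1.6800]  P^-=[0.6800]  H_jac=[-3.3600]  S=[8.1269]  K=[-0.2811]  nu=[-3.1924]  x^+=[-0.7825]  P^+=[0.0377]
step 2: x^-=[-0.7825]  P^-=[0.2377]  H_jac=[-1.5650]  S=[1.0321]  K=[-0.3604]  nu=[-2.6723]  x^+=[0.1805]  P^+=[0.1036]

K[0,0] = -0.3604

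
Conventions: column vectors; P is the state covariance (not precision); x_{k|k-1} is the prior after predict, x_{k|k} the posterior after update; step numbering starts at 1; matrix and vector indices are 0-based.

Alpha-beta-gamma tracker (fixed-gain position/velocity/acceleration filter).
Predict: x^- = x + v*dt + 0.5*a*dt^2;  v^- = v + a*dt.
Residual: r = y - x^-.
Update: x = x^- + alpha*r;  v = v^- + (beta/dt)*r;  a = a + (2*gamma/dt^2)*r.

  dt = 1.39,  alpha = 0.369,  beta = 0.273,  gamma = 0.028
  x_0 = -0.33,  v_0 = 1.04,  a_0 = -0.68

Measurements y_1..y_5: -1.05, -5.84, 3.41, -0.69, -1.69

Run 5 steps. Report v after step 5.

step 1: x_pred=0.4587  r=-1.5087  x^+=-0.0980  v^+=-0.2015  a^+=-0.7237
step 2: x_pred=-1.0773  r=-4.7627  x^+=-2.8347  v^+=-2.1429  a^+=-0.8618
step 3: x_pred=-6.6459  r=10.0559  x^+=-2.9353  v^+=-1.3658  a^+=-0.5703
step 4: x_pred=-5.3846  r=4.6946  x^+=-3.6523  v^+=-1.2365  a^+=-0.4342
step 5: x_pred=-5.7905  r=4.1005  x^+=-4.2774  v^+=-1.0347  a^+=-0.3154

v_post = -1.0347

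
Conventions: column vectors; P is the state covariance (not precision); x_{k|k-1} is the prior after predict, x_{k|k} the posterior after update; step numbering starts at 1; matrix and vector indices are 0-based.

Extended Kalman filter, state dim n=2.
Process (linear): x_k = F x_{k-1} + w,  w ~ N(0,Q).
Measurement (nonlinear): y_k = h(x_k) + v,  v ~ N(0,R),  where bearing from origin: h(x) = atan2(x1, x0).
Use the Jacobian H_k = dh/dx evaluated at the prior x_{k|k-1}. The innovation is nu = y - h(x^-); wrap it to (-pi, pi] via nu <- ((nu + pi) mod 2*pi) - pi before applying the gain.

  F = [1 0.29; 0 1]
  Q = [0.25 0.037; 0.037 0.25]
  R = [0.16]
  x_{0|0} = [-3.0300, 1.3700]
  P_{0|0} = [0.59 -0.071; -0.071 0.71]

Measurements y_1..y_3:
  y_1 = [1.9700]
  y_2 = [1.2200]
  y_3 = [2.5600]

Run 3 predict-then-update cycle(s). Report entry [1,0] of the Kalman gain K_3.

K[1,0] = -0.0422

step 1: x^-=[-2.6327, 1.3700]  P^-=[0.8585 0.1719; 0.1719 0.9600]  H_jac=[-0.1555 -0.2989]  S=[0.2825]  K=[-0.6545; -1.1103]  nu=[-0.6918]  x^+=[-2.1799, 2.1381]  P^+=[0.7375 -0.0334; -0.0334 0.6117]
step 2: x^-=[-1.5599, 2.1381]  P^-=[1.0196 0.1810; 0.1810 0.8617]  H_jac=[-0.3052 -0.2227]  S=[0.3223]  K=[-1.0905; -0.7667]  nu=[-0.9811]  x^+=[-0.4900, 2.8903]  P^+=[0.6362 -0.0885; -0.0885 0.6722]
step 3: x^-=[0.3482, 2.8903]  P^-=[0.8914 0.1434; 0.1434 0.9222]  H_jac=[-0.3410 0.0411]  S=[0.2612]  K=[-1.1412; -0.0422]  nu=[1.1091]  x^+=[-0.9175, 2.8435]  P^+=[0.5512 0.1308; 0.1308 0.9218]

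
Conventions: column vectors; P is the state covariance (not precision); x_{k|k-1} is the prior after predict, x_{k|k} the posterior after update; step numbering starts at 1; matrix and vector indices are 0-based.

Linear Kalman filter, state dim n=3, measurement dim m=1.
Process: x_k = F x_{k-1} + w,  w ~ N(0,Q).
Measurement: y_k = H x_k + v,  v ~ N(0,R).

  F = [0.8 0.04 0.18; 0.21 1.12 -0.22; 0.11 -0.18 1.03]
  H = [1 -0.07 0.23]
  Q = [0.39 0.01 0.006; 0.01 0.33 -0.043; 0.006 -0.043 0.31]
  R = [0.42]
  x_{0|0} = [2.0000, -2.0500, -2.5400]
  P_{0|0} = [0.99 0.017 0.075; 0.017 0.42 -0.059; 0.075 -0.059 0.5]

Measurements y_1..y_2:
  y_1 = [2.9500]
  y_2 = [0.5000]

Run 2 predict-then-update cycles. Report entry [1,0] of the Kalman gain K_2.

step 1: x^-=[1.0608, -1.3172, -2.0272]  P^-=[1.0623 0.1690 0.2432; 0.1690 0.9548 -0.2726; 0.2432 -0.2726 0.9042]  S=[1.6318]  K=[0.6780; 0.0242; 0.2882]  nu=[2.2633]  x^+=[2.5953, -1.2625, -1.3750]  P^+=[0.3121 0.1422 -0.0757; 0.1422 0.9539 -0.2840; -0.0757 -0.2840 0.7687]
step 2: x^-=[1.7783, -0.5665, -0.9035]  P^-=[0.5994 0.1591 0.0829; 0.1591 1.7914 -0.7435; 0.0829 -0.7435 1.2428]  S=[1.1338]  K=[0.5357; -0.1211; 0.3712]  nu=[-1.1101]  x^+=[1.1836, -0.4320, -1.3155]  P^+=[0.2741 0.2326 -0.1425; 0.2326 1.7748 -0.6926; -0.1425 -0.6926 1.0866]

K[1,0] = -0.1211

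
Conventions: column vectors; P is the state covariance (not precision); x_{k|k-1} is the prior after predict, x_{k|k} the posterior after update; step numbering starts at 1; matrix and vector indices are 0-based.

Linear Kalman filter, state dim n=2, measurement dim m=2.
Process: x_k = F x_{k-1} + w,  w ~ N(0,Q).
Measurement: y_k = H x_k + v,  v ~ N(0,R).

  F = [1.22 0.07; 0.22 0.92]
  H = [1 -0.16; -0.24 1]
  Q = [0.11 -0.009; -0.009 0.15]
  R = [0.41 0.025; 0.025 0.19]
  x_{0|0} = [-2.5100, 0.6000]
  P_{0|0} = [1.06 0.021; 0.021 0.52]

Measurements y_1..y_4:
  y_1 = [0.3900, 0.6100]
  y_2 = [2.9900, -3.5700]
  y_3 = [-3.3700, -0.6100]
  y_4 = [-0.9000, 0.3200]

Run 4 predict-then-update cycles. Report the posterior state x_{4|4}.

step 1: x^-=[-3.0202, -0.0002]  P^-=[1.6938 0.3329; 0.3329 0.6499]  S=[2.0140 -0.1398; -0.1398 0.7777]  K=[0.8182 0.0524; 0.1666 0.7629]  nu=[3.4102, -0.1146]  x^+=[-0.2359, 0.4806]  P^+=[0.3553 0.1157; 0.1157 0.1769]
step 2: x^-=[-0.2541, 0.3902]  P^-=[0.6595 0.2294; 0.2294 0.3637]  S=[1.0054 0.0467; 0.0467 0.4816]  K=[0.6153 0.0880; 0.1411 0.6273]  nu=[3.3065, -4.0212]  x^+=[1.4268, -1.6654]  P^+=[0.2700 0.0969; 0.0969 0.1460]
step 3: x^-=[1.6242, -1.2183]  P^-=[0.5291 0.1831; 0.1831 0.3258]  S=[0.8889 0.0360; 0.0360 0.4584]  K=[0.5591 0.0785; 0.1228 0.6053]  nu=[-5.1891, 0.9981]  x^+=[-1.1989, -1.2516]  P^+=[0.2452 0.0878; 0.0878 0.1391]
step 4: x^-=[-1.5503, -1.4152]  P^-=[0.4907 0.1656; 0.1656 0.3152]  S=[0.8558 0.0288; 0.0288 0.4539]  K=[0.5400 0.0712; 0.1144 0.5995]  nu=[0.4238, 1.3631]  x^+=[-1.2244, -0.5495]  P^+=[0.2366 0.0838; 0.0838 0.1369]

x_post = [-1.2244, -0.5495]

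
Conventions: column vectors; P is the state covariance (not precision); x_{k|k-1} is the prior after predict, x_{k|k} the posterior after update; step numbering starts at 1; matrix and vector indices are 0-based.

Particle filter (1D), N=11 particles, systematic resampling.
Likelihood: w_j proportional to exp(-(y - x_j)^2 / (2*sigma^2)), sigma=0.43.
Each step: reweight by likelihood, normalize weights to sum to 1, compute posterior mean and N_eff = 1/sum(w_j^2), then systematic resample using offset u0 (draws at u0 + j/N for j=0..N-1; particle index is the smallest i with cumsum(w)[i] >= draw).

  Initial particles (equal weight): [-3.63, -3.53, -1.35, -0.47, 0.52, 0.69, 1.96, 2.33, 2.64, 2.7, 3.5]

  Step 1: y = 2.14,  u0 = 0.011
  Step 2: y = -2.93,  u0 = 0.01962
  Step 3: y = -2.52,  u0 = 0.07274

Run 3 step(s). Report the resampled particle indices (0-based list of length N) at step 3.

resampled_idx = [0, 1, 2, 3, 4, 5, 6, 7, 8, 9, 10]

step 1: w=[0.0000, 0.0000, 0.0000, 0.0000, 0.0003, 0.0012, 0.3306, 0.3273, 0.1836, 0.1546, 0.0024]  mean=2.3221  Neff=3.6492  idx=[6, 6, 6, 6, 7, 7, 7, 7, 8, 8, 9]
step 2: w=[0.2500, 0.2500, 0.2500, 0.2500, 0.0000, 0.0000, 0.0000, 0.0000, 0.0000, 0.0000, 0.0000]  mean=1.9600  Neff=4.0003  idx=[0, 0, 0, 1, 1, 1, 2, 2, 2, 3, 3]
step 3: w=[0.0909, 0.0909, 0.0909, 0.0909, 0.0909, 0.0909, 0.0909, 0.0909, 0.0909, 0.0909, 0.0909]  mean=1.9600  Neff=11.0000  idx=[0, 1, 2, 3, 4, 5, 6, 7, 8, 9, 10]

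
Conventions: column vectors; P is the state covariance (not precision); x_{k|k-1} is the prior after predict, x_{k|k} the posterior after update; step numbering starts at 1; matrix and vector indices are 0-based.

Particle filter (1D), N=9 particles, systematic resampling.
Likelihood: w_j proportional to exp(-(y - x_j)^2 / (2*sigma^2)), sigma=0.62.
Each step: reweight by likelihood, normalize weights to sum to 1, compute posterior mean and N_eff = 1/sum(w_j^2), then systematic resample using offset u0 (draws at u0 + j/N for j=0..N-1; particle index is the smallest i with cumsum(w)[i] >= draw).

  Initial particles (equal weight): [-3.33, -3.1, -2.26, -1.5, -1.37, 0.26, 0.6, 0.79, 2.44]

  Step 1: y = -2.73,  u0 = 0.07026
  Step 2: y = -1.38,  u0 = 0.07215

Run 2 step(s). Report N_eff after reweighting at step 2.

step 1: w=[0.2563, 0.3425, 0.3071, 0.0572, 0.0369, 0.0000, 0.0000, 0.0000, 0.0000]  mean=-2.7456  Neff=3.5469  idx=[0, 0, 1, 1, 1, 2, 2, 2, 3]
step 2: w=[0.0033, 0.0033, 0.0099, 0.0099, 0.0099, 0.1695, 0.1695, 0.1695, 0.4554]  mean=-1.9459  Neff=3.4035  idx=[5, 5, 6, 7, 7, 8, 8, 8, 8]

N_eff = 3.4035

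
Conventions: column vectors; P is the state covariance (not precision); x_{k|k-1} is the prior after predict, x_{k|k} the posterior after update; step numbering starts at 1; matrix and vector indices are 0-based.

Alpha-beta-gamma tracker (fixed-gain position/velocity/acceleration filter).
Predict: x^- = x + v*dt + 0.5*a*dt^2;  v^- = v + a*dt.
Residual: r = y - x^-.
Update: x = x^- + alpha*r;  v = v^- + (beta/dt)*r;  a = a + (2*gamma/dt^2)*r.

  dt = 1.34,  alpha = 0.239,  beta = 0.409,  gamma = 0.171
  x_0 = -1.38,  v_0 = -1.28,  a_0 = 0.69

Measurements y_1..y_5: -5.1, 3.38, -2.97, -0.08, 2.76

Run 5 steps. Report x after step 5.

x_post = 5.7636

step 1: x_pred=-2.4757  r=-2.6243  x^+=-3.1029  v^+=-1.1564  a^+=0.1902
step 2: x_pred=-4.4818  r=7.8618  x^+=-2.6028  v^+=1.4980  a^+=1.6876
step 3: x_pred=0.9196  r=-3.8896  x^+=-0.0100  v^+=2.5721  a^+=0.9467
step 4: x_pred=4.2866  r=-4.3666  x^+=3.2430  v^+=2.5079  a^+=0.1150
step 5: x_pred=6.7069  r=-3.9469  x^+=5.7636  v^+=1.4574  a^+=-0.6367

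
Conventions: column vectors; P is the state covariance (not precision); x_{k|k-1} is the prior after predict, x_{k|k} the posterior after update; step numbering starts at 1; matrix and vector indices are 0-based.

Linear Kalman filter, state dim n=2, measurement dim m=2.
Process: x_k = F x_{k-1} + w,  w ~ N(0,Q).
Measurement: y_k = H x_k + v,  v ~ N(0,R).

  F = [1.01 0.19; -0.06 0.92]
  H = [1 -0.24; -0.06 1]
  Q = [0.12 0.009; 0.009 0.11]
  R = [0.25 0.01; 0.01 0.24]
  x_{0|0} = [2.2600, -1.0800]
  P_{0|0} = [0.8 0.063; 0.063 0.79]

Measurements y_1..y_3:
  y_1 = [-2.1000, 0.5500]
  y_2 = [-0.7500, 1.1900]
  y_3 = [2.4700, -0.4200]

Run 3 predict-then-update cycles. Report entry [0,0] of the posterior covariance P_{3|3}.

step 1: x^-=[2.0774, -1.1292]  P^-=[0.9888 0.1564; 0.1564 0.7746]  S=[1.2083 -0.0765; -0.0765 0.9994]  K=[0.7973 0.1582; 0.0242 0.7675]  nu=[-4.4484, 1.8038]  x^+=[-1.1838, 0.1475]  P^+=[0.2150 0.0588; 0.0588 0.1880]
step 2: x^-=[-1.1676, 0.2067]  P^-=[0.3687 0.0828; 0.0828 0.2634]  S=[0.5941 0.0087; 0.0087 0.4948]  K=[0.5855 0.1124; 0.0254 0.5218]  nu=[0.4672, 0.9132]  x^+=[-0.7914, 0.6952]  P^+=[0.1576 0.0423; 0.0423 0.1280]
step 3: x^-=[-0.6672, 0.6870]  P^-=[0.3017 0.0606; 0.0606 0.2143]  S=[0.5349 0.0020; 0.0020 0.4481]  K=[0.5364 0.0926; 0.0155 0.4700]  nu=[3.3021, -1.1471]  x^+=[0.9979, 0.1990]  P^+=[0.1437 0.0362; 0.0362 0.1151]

P_post[0,0] = 0.1437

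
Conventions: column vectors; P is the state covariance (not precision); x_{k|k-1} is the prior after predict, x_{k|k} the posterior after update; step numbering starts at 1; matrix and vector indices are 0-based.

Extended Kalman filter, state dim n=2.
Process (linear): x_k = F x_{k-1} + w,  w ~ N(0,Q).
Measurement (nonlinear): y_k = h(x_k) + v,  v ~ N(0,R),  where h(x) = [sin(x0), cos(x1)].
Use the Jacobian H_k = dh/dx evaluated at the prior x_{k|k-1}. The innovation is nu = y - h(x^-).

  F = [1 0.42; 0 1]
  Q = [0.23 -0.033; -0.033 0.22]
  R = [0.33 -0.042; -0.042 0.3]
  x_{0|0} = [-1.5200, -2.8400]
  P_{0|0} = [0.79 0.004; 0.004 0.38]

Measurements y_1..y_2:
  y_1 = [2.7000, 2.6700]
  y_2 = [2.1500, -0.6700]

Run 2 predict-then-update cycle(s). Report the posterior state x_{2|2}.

step 1: x^-=[-2.7128, -2.8400]  P^-=[1.0904 0.1306; 0.1306 0.6000]  H_jac=[-0.9095 0.0000; 0.0000 0.2970]  S=[1.2319 -0.0773; -0.0773 0.3529]  K=[-0.8092 -0.0673; -0.0656 0.4906]  nu=[3.1158, 3.6249]  x^+=[-5.4780, -1.2662]  P^+=[0.2905 0.0465; 0.0465 0.5048]
step 2: x^-=[-6.0098, -1.2662]  P^-=[0.6486 0.2255; 0.2255 0.7248]  H_jac=[0.9629 0.0000; 0.0000 0.9540]  S=[0.9313 0.1651; 0.1651 0.9596]  K=[0.6507 0.1122; 0.1087 0.7018]  nu=[1.8800, -0.9699]  x^+=[-4.8954, -1.7426]  P^+=[0.2181 0.0066; 0.0066 0.2159]

x_post = [-4.8954, -1.7426]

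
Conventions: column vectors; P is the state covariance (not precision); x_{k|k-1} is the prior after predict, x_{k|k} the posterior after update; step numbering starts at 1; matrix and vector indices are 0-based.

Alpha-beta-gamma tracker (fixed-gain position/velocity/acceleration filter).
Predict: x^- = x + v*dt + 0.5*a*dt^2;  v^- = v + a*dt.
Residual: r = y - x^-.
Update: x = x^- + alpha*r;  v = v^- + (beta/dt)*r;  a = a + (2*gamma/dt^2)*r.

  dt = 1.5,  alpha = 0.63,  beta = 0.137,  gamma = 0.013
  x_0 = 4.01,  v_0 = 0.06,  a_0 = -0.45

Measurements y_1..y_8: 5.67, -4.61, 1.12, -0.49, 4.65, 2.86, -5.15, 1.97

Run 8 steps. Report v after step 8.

v_post = -1.9618

step 1: x_pred=3.5937  r=2.0763  x^+=4.9018  v^+=-0.4254  a^+=-0.4260
step 2: x_pred=3.7845  r=-8.3945  x^+=-1.5040  v^+=-1.8311  a^+=-0.5230
step 3: x_pred=-4.8390  r=5.9590  x^+=-1.0848  v^+=-2.0713  a^+=-0.4542
step 4: x_pred=-4.7028  r=4.2128  x^+=-2.0487  v^+=-2.3678  a^+=-0.4055
step 5: x_pred=-6.0566  r=10.7066  x^+=0.6886  v^+=-1.9981  a^+=-0.2817
step 6: x_pred=-2.6256  r=5.4856  x^+=0.8303  v^+=-1.9197  a^+=-0.2184
step 7: x_pred=-2.2949  r=-2.8551  x^+=-4.0936  v^+=-2.5080  a^+=-0.2514
step 8: x_pred=-8.1385  r=10.1085  x^+=-1.7701  v^+=-1.9618  a^+=-0.1345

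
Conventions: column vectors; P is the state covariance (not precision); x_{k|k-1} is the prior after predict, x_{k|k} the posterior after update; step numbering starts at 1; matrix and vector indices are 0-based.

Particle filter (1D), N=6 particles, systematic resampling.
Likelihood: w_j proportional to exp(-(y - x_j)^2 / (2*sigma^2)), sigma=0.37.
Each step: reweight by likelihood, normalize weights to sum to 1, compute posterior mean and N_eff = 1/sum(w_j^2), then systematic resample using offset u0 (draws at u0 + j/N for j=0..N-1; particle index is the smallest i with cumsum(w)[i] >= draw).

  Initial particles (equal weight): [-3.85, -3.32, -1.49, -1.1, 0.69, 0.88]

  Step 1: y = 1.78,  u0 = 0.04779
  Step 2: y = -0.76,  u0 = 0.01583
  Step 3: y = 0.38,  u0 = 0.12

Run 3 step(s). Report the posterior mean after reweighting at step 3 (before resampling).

step 1: w=[0.0000, 0.0000, 0.0000, 0.0000, 0.2009, 0.7991]  mean=0.8418  Neff=1.4728  idx=[4, 5, 5, 5, 5, 5]
step 2: w=[0.6306, 0.0739, 0.0739, 0.0739, 0.0739, 0.0739]  mean=0.7602  Neff=2.3532  idx=[0, 0, 0, 0, 1, 3]
step 3: w=[0.1946, 0.1946, 0.1946, 0.1946, 0.1109, 0.1109]  mean=0.7321  Neff=5.6819  idx=[0, 1, 2, 3, 4, 5]

post_mean = 0.7321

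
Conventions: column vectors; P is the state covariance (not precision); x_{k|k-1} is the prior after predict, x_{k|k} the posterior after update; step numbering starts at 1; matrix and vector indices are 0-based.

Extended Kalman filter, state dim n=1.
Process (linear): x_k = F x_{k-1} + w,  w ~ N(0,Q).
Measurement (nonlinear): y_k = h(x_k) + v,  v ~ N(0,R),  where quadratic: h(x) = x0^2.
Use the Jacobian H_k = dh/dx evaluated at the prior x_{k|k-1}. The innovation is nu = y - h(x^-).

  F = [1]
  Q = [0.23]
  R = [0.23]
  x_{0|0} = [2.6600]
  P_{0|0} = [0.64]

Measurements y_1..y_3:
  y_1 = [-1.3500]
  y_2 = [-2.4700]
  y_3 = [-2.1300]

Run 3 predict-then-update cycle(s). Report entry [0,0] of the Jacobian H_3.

step 1: x^-=[2.6600]  P^-=[0.8700]  H_jac=[5.3200]  S=[24.8531]  K=[0.1862]  nu=[-8.4256]  x^+=[1.0909]  P^+=[0.0081]
step 2: x^-=[1.0909]  P^-=[0.2381]  H_jac=[2.1818]  S=[1.3632]  K=[0.3810]  nu=[-3.6601]  x^+=[-0.3036]  P^+=[0.0402]
step 3: x^-=[-0.3036]  P^-=[0.2702]  H_jac=[-0.6072]  S=[0.3296]  K=[-0.4977]  nu=[-2.2222]  x^+=[0.8024]  P^+=[0.1885]

H_jac[0,0] = -0.6072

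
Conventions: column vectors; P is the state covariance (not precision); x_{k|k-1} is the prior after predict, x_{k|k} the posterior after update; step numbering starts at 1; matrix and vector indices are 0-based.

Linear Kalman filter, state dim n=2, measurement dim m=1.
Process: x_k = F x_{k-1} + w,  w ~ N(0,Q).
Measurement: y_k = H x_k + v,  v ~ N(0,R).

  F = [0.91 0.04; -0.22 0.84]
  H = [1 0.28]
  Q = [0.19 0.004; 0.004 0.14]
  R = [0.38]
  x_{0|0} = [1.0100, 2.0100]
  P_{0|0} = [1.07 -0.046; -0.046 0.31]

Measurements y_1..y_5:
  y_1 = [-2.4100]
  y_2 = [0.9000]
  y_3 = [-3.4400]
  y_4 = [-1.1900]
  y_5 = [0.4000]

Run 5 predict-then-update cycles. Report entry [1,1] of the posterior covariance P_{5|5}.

step 1: x^-=[0.9995, 1.4662]  P^-=[1.0732 -0.2346; -0.2346 0.4275]  S=[1.3554]  K=[0.7434; -0.0847]  nu=[-3.8200]  x^+=[-1.8402, 1.7899]  P^+=[0.3242 -0.1492; -0.1492 0.4178]
step 2: x^-=[-1.6030, 1.9083]  P^-=[0.4483 -0.1596; -0.1596 0.5056]  S=[0.7786]  K=[0.5184; -0.0231]  nu=[1.9686]  x^+=[-0.5824, 1.8628]  P^+=[0.2391 -0.1503; -0.1503 0.5052]
step 3: x^-=[-0.4555, 1.6929]  P^-=[0.3778 -0.1404; -0.1404 0.5636]  S=[0.7234]  K=[0.4680; 0.0240]  nu=[-3.4585]  x^+=[-2.0740, 1.6097]  P^+=[0.2194 -0.1486; -0.1486 0.5632]
step 4: x^-=[-1.8229, 1.8085]  P^-=[0.3618 -0.1333; -0.1333 0.6029]  S=[0.7144]  K=[0.4542; 0.0498]  nu=[0.1265]  x^+=[-1.7654, 1.8148]  P^+=[0.2144 -0.1494; -0.1494 0.6011]
step 5: x^-=[-1.5340, 1.9128]  P^-=[0.3576 -0.1316; -0.1316 0.6298]  S=[0.7133]  K=[0.4497; 0.0627]  nu=[1.3984]  x^+=[-0.9051, 2.0004]  P^+=[0.2134 -0.1517; -0.1517 0.6269]

P_post[1,1] = 0.6269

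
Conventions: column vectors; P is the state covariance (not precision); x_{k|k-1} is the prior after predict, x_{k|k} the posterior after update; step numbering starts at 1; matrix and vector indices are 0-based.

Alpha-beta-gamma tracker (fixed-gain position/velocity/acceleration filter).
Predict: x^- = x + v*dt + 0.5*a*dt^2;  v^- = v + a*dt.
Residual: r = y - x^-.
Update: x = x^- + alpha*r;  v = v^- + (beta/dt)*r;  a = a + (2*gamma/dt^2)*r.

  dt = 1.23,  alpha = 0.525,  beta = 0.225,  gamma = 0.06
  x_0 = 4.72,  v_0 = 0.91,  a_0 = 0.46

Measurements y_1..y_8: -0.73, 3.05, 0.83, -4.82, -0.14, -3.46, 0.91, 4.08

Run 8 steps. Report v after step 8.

v_post = 0.8856

step 1: x_pred=6.1873  r=-6.9173  x^+=2.5557  v^+=0.2104  a^+=-0.0887
step 2: x_pred=2.7475  r=0.3025  x^+=2.9063  v^+=0.1567  a^+=-0.0647
step 3: x_pred=3.0502  r=-2.2202  x^+=1.8846  v^+=-0.3289  a^+=-0.2408
step 4: x_pred=1.2979  r=-6.1179  x^+=-1.9140  v^+=-1.7442  a^+=-0.7260
step 5: x_pred=-4.6086  r=4.4686  x^+=-2.2626  v^+=-1.8198  a^+=-0.3716
step 6: x_pred=-4.7820  r=1.3220  x^+=-4.0879  v^+=-2.0350  a^+=-0.2667
step 7: x_pred=-6.7928  r=7.7028  x^+=-2.7488  v^+=-0.9540  a^+=0.3442
step 8: x_pred=-3.6619  r=7.7419  x^+=0.4026  v^+=0.8856  a^+=0.9583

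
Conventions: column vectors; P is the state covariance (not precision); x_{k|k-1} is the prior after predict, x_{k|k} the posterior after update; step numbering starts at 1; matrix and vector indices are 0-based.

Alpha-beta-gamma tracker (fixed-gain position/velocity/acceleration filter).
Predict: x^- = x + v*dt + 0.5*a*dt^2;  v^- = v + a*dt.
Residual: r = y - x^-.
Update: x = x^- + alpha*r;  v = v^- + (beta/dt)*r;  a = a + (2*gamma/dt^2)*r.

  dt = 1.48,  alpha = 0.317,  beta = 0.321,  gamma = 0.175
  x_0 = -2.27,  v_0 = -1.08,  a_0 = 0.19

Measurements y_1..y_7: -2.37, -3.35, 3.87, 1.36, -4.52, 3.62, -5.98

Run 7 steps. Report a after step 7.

a_post = -3.3791

step 1: x_pred=-3.6603  r=1.2903  x^+=-3.2513  v^+=-0.5189  a^+=0.3962
step 2: x_pred=-3.5854  r=0.2354  x^+=-3.5108  v^+=0.1185  a^+=0.4338
step 3: x_pred=-2.8604  r=6.7304  x^+=-0.7268  v^+=2.2202  a^+=1.5092
step 4: x_pred=4.2120  r=-2.8520  x^+=3.3079  v^+=3.8353  a^+=1.0535
step 5: x_pred=10.1380  r=-14.6580  x^+=5.4914  v^+=2.2153  a^+=-1.2887
step 6: x_pred=7.3587  r=-3.7387  x^+=6.1736  v^+=-0.5028  a^+=-1.8861
step 7: x_pred=3.3638  r=-9.3438  x^+=0.4018  v^+=-5.3208  a^+=-3.3791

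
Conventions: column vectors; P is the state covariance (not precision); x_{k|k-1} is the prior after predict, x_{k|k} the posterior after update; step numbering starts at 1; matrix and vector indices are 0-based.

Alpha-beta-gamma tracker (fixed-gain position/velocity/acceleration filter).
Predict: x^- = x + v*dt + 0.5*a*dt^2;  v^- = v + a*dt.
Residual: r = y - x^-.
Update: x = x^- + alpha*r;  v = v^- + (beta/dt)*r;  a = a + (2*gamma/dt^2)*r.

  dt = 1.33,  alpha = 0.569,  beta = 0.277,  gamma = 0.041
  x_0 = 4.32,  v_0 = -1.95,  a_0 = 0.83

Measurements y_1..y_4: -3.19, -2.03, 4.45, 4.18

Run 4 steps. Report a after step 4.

a_post = 0.9899

step 1: x_pred=2.4606  r=-5.6506  x^+=-0.7546  v^+=-2.0230  a^+=0.5681
step 2: x_pred=-2.9427  r=0.9127  x^+=-2.4234  v^+=-1.0773  a^+=0.6104
step 3: x_pred=-3.3164  r=7.7664  x^+=1.1027  v^+=1.3520  a^+=0.9704
step 4: x_pred=3.7590  r=0.4210  x^+=3.9986  v^+=2.7303  a^+=0.9899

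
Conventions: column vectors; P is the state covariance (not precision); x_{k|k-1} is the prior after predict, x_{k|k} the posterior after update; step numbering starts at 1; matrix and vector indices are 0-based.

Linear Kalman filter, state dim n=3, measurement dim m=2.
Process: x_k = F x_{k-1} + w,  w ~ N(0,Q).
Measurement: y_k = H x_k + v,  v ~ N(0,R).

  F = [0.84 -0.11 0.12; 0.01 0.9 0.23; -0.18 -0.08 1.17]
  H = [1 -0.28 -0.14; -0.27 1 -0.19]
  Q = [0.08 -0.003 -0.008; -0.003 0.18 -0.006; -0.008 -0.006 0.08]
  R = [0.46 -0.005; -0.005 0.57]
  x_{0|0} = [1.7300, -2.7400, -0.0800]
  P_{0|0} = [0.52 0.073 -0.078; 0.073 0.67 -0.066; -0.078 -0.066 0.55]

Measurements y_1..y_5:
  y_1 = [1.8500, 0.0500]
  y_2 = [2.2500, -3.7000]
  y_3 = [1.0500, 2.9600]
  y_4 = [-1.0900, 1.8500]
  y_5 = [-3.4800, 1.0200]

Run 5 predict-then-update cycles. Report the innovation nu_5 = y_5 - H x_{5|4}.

innov = [-3.5165, -0.1490]

step 1: x^-=[1.7450, -2.4671, -0.1858]  P^-=[0.4355 -0.0153 -0.0728; -0.0153 0.7255 0.0150; -0.0728 0.0150 0.9013]  S=[1.0001 -0.3084; -0.3084 1.3549]  K=[0.4547 0.0156; -0.0592 0.5229; -0.2519 -0.1582]  nu=[-0.6118, 2.9529]  x^+=[1.5130, -0.8867, -0.4988]  P^+=[0.2327 0.0736 0.0217; 0.0736 0.3324 0.0744; 0.0217 0.0744 0.8285]
step 2: x^-=[1.3086, -0.8976, -0.7850]  P^-=[0.2490 0.0549 0.0832; 0.0549 0.5253 0.2569; 0.0832 0.2569 1.2029]  S=[0.7399 -0.1633; -0.1633 1.0381]  K=[0.3046 0.0208; -0.0778 0.4325; -0.2188 -0.0287]  nu=[0.5802, -2.5982]  x^+=[1.4314, -2.0664, -0.8373]  P^+=[0.1820 0.0843 0.1309; 0.0843 0.3157 0.2421; 0.1309 0.2421 1.1687]
step 3: x^-=[1.3292, -2.0380, -1.0720]  P^-=[0.2335 0.1087 0.2197; 0.1087 0.5999 0.5183; 0.2197 0.5183 1.5897]  S=[0.6899 -0.1553; -0.1553 1.0112]  K=[0.2595 0.0437; -0.0892 0.4532; -0.1860 0.1267]  nu=[-0.9999, 5.1532]  x^+=[1.2948, 0.3863, -0.2333]  P^+=[0.1886 0.1223 0.2513; 0.1223 0.3742 0.4340; 0.2513 0.4340 1.5423]
step 4: x^-=[1.0172, 0.3070, -0.5369]  P^-=[0.2564 0.1811 0.3590; 0.1811 0.7478 0.8034; 0.3590 0.8034 2.0162]  S=[0.6756 -0.1595; -0.1595 1.0430]  K=[0.2489 0.0800; -0.0878 0.5103; -0.1517 0.2869]  nu=[-2.0964, 1.7156]  x^+=[0.6325, 1.3665, 0.2732]  P^+=[0.2142 0.1725 0.3700; 0.1725 0.4567 0.6254; 0.3700 0.6254 1.9009]
step 5: x^-=[0.4138, 1.2990, 0.0965]  P^-=[0.2903 0.2599 0.4915; 0.2599 0.9142 1.0802; 0.4915 1.0802 2.4241]  S=[0.6710 -0.1639; -0.1639 1.0925]  K=[0.2505 0.1183; -0.0796 0.5728; -0.1195 0.4278]  nu=[-3.5165, -0.1490]  x^+=[-0.4846, 1.4937, 0.4531]  P^+=[0.2426 0.2213 0.4716; 0.2213 0.5366 0.7893; 0.4716 0.7893 2.1978]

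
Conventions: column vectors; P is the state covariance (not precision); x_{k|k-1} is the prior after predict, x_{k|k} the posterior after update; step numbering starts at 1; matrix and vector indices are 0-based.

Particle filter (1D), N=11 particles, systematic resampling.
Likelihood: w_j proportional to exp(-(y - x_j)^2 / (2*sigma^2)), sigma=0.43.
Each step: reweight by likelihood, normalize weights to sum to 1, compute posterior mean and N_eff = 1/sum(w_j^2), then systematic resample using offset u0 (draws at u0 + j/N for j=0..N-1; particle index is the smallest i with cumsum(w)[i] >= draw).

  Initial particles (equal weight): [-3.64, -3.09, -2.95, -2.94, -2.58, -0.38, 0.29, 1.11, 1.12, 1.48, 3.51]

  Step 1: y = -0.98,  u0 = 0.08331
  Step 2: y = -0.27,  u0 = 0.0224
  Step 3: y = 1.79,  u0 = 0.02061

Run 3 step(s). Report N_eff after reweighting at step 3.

step 1: w=[0.0000, 0.0000, 0.0001, 0.0001, 0.0025, 0.9647, 0.0326, 0.0000, 0.0000, 0.0000, 0.0000]  mean=-0.3641  Neff=1.0733  idx=[5, 5, 5, 5, 5, 5, 5, 5, 5, 5, 6]
step 2: w=[0.0958, 0.0958, 0.0958, 0.0958, 0.0958, 0.0958, 0.0958, 0.0958, 0.0958, 0.0958, 0.0424]  mean=-0.3516  Neff=10.6952  idx=[0, 1, 2, 3, 4, 4, 5, 6, 7, 8, 9]
step 3: w=[0.0909, 0.0909, 0.0909, 0.0909, 0.0909, 0.0909, 0.0909, 0.0909, 0.0909, 0.0909, 0.0909]  mean=-0.3800  Neff=11.0000  idx=[0, 1, 2, 3, 4, 5, 6, 7, 8, 9, 10]

N_eff = 11.0000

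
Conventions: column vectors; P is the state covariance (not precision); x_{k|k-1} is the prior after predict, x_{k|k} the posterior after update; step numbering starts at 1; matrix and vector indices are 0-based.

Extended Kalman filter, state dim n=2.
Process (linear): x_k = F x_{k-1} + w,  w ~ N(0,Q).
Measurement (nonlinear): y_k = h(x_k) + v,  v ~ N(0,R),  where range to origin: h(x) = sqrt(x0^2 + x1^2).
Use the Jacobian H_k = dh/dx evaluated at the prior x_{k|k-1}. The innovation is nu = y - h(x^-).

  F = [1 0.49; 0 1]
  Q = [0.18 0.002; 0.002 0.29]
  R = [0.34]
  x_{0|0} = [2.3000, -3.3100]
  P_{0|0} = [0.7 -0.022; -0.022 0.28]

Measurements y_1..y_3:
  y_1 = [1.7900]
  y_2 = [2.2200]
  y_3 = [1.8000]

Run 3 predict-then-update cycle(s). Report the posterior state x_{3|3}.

step 1: x^-=[0.6781, -3.3100]  P^-=[0.9257 0.1172; 0.1172 0.5700]  H_jac=[0.2007 -0.9797]  S=[0.8782]  K=[0.0808; -0.6090]  nu=[-1.5887]  x^+=[0.5497, -2.3424]  P^+=[0.9199 0.1604; 0.1604 0.2442]
step 2: x^-=[-0.5980, -2.3424]  P^-=[1.3158 0.2821; 0.2821 0.5342]  H_jac=[-0.2474 -0.9689]  S=[1.0573]  K=[-0.5664; -0.5556]  nu=[-0.1975]  x^+=[-0.4862, -2.2326]  P^+=[0.9766 -0.0506; -0.0506 0.2079]
step 3: x^-=[-1.5802, -2.2326]  P^-=[1.1569 0.0533; 0.0533 0.4979]  H_jac=[-0.5777 -0.8162]  S=[1.1081]  K=[-0.6424; -0.3945]  nu=[-0.9353]  x^+=[-0.9793, -1.8637]  P^+=[0.6996 -0.2276; -0.2276 0.3254]

x_post = [-0.9793, -1.8637]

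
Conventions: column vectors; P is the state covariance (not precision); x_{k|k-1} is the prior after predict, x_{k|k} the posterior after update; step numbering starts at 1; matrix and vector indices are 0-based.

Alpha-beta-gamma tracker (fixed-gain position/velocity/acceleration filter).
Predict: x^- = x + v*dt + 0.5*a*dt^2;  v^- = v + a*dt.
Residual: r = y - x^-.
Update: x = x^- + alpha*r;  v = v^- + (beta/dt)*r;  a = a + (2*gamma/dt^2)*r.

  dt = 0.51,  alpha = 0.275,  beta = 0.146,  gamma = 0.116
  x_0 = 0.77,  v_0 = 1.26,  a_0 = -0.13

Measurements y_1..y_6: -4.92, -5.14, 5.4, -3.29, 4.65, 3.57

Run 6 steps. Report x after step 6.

step 1: x_pred=1.3957  r=-6.3157  x^+=-0.3411  v^+=-0.6143  a^+=-5.7634
step 2: x_pred=-1.4040  r=-3.7360  x^+=-2.4314  v^+=-4.6232  a^+=-9.0958
step 3: x_pred=-5.9721  r=11.3721  x^+=-2.8448  v^+=-6.0065  a^+=1.0477
step 4: x_pred=-5.7718  r=2.4818  x^+=-5.0893  v^+=-4.7617  a^+=3.2614
step 5: x_pred=-7.0936  r=11.7436  x^+=-3.8641  v^+=0.2635  a^+=13.7363
step 6: x_pred=-1.9433  r=5.5133  x^+=-0.4272  v^+=8.8474  a^+=18.6540

x_post = -0.4272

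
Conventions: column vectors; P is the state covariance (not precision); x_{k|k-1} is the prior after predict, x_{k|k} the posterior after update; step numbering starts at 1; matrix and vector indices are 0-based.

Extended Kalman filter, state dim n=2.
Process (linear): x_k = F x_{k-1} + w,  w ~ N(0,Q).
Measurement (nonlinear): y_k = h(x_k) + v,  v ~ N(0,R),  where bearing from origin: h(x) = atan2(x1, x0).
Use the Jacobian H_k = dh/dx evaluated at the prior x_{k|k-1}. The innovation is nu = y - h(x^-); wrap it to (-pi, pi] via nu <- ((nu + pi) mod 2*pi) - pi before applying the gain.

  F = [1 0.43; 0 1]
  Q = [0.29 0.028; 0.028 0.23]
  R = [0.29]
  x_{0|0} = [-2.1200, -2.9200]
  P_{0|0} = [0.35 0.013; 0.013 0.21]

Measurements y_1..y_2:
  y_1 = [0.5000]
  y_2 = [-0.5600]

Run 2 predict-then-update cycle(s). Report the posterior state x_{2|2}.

x_post = [-3.5728, -3.7564]

step 1: x^-=[-3.3756, -2.9200]  P^-=[0.6900 0.1313; 0.1313 0.4400]  H_jac=[0.1466 -0.1694]  S=[0.3109]  K=[0.2537; -0.1779]  nu=[2.9284]  x^+=[-2.6326, -3.4409]  P^+=[0.6700 0.1453; 0.1453 0.4302]
step 2: x^-=[-4.1122, -3.4409]  P^-=[1.1645 0.3583; 0.3583 0.6602]  H_jac=[0.1197 -0.1430]  S=[0.3079]  K=[0.2862; -0.1674]  nu=[1.8848]  x^+=[-3.5728, -3.7564]  P^+=[1.1393 0.3731; 0.3731 0.6515]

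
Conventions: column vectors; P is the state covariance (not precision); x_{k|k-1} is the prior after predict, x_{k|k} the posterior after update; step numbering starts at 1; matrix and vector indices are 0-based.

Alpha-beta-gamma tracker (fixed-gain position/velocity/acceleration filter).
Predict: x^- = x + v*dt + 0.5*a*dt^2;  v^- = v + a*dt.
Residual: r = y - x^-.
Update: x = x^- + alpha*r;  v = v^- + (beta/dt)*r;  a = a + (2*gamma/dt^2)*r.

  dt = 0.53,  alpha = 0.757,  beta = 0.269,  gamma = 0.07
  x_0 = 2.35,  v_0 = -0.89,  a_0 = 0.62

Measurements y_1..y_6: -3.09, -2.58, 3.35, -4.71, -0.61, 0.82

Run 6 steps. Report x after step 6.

x_post = 0.2857

step 1: x_pred=1.9654  r=-5.0554  x^+=-1.8615  v^+=-3.1272  a^+=-1.8996
step 2: x_pred=-3.7858  r=1.2058  x^+=-2.8730  v^+=-3.5220  a^+=-1.2986
step 3: x_pred=-4.9221  r=8.2721  x^+=1.3399  v^+=-0.0118  a^+=2.8242
step 4: x_pred=1.7303  r=-6.4403  x^+=-3.1450  v^+=-1.7838  a^+=-0.3857
step 5: x_pred=-4.1446  r=3.5346  x^+=-1.4689  v^+=-0.1942  a^+=1.3760
step 6: x_pred=-1.3786  r=2.1986  x^+=0.2857  v^+=1.6509  a^+=2.4717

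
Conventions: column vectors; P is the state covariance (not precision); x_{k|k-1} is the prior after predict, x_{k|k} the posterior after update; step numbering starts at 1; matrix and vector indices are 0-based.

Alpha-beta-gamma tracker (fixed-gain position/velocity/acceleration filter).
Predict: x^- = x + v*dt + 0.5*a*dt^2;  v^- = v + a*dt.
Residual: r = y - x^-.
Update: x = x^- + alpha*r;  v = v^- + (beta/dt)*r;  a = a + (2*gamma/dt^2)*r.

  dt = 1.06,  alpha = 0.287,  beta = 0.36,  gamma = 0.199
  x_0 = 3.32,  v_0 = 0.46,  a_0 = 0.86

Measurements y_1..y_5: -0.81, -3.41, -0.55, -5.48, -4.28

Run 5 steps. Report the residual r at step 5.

resid = 9.2611

step 1: x_pred=4.2907  r=-5.1007  x^+=2.8268  v^+=-0.3607  a^+=-0.9468
step 2: x_pred=1.9126  r=-5.3226  x^+=0.3850  v^+=-3.1720  a^+=-2.8321
step 3: x_pred=-4.5684  r=4.0184  x^+=-3.4151  v^+=-4.8093  a^+=-1.4087
step 4: x_pred=-9.3044  r=3.8244  x^+=-8.2068  v^+=-5.0037  a^+=-0.0541
step 5: x_pred=-13.5411  r=9.2611  x^+=-10.8832  v^+=-1.9157  a^+=3.2264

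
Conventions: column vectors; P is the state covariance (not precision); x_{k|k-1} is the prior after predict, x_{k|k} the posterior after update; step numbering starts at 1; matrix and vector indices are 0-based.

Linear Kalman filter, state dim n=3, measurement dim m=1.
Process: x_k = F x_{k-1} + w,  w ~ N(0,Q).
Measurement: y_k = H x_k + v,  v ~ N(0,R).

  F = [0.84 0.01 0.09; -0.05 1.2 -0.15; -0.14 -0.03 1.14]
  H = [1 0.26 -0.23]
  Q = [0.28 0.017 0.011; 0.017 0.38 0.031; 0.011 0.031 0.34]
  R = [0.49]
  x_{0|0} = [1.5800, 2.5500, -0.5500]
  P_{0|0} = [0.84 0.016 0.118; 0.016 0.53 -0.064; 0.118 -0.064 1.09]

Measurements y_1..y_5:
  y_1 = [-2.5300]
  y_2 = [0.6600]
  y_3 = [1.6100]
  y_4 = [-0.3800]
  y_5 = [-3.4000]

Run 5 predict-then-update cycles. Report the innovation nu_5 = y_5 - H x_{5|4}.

innov = [-4.1204]

step 1: x^-=[1.3032, 3.0635, -0.9247]  P^-=[0.8996 -0.0327 0.1344; -0.0327 1.1927 -0.2633; 0.1344 -0.2633 1.7404]  S=[1.5149]  K=[0.5678; 0.2231; -0.2207]  nu=[-4.8424]  x^+=[-1.4463, 1.9833, 0.1440]  P^+=[0.4112 -0.2246 0.3242; -0.2246 1.1173 -0.1888; 0.3242 -0.1888 1.6666]
step 2: x^-=[-1.1821, 2.4306, 0.3071]  P^-=[0.6287 -0.2981 0.4440; -0.2981 2.1272 -0.5247; 0.4440 -0.5247 2.4225]  S=[1.0941]  K=[0.4104; 0.3434; -0.2281]  nu=[1.2807]  x^+=[-0.6564, 2.8704, 0.0150]  P^+=[0.4444 -0.4523 0.5465; -0.4523 1.9982 -0.4390; 0.5465 -0.4390 2.3655]
step 3: x^-=[-0.5214, 3.4751, 0.0229]  P^-=[0.6871 -0.5833 0.7255; -0.5833 3.5323 -0.9892; 0.7255 -0.9892 3.2766]  S=[1.0705]  K=[0.3443; 0.5255; -0.2665]  nu=[1.2331]  x^+=[-0.0967, 4.1231, -0.3058]  P^+=[0.5602 -0.7771 0.8237; -0.7771 3.2367 -0.8393; 0.8237 -0.8393 3.2005]
step 4: x^-=[-0.0676, 4.9984, -0.4587]  P^-=[0.8115 -0.9907 1.0643; -0.9907 5.5219 -1.6811; 1.0643 -1.6811 4.3012]  S=[1.0987]  K=[0.2814; 0.7570; -0.3295]  nu=[-1.7175]  x^+=[-0.5509, 3.6982, 0.1073]  P^+=[0.7245 -1.2247 1.1662; -1.2247 4.8924 -1.4070; 1.1662 -1.4070 4.1819]
step 5: x^-=[-0.4161, 4.4493, 0.0884]  P^-=[0.9788 -1.5471 1.4758; -1.5471 8.1919 -2.6243; 1.4758 -2.6243 5.5071]  S=[1.1444]  K=[0.2072; 1.0367; -0.4135]  nu=[-4.1204]  x^+=[-1.2699, 0.1779, 1.7921]  P^+=[0.9297 -1.7929 1.5738; -1.7929 6.9620 -2.1338; 1.5738 -2.1338 5.3115]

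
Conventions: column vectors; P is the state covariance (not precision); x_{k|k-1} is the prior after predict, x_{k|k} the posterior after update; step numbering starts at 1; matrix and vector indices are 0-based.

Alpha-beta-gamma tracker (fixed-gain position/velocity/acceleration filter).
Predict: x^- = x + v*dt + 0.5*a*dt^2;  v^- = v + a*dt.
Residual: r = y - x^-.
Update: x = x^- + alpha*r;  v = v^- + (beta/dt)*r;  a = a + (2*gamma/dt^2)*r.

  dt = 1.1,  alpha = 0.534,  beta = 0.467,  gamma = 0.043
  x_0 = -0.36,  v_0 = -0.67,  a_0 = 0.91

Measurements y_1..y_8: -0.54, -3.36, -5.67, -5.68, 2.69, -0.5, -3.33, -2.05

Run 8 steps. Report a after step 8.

step 1: x_pred=-0.5464  r=0.0064  x^+=-0.5430  v^+=0.3337  a^+=0.9105
step 2: x_pred=0.3749  r=-3.7349  x^+=-1.6195  v^+=-0.2504  a^+=0.6450
step 3: x_pred=-1.5047  r=-4.1653  x^+=-3.7290  v^+=-1.3092  a^+=0.3490
step 4: x_pred=-4.9580  r=-0.7220  x^+=-5.3436  v^+=-1.2319  a^+=0.2976
step 5: x_pred=-6.5186  r=9.2086  x^+=-1.6012  v^+=3.0050  a^+=0.9521
step 6: x_pred=2.2803  r=-2.7803  x^+=0.7956  v^+=2.8720  a^+=0.7545
step 7: x_pred=4.4113  r=-7.7413  x^+=0.2774  v^+=0.4154  a^+=0.2043
step 8: x_pred=0.8580  r=-2.9080  x^+=-0.6949  v^+=-0.5944  a^+=-0.0024

a_post = -0.0024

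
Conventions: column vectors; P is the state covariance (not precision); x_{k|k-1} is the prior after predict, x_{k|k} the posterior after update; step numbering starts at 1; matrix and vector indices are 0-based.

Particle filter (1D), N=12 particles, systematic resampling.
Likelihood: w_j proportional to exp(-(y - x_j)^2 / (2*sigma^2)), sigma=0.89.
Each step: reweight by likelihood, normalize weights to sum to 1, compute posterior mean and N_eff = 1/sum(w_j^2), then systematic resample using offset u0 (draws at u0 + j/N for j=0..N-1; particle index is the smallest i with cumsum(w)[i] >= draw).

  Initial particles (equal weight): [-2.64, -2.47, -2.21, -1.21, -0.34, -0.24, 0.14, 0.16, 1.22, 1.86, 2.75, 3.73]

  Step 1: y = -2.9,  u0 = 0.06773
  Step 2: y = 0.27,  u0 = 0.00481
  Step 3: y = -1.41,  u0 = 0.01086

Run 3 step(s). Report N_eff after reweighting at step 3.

step 1: w=[0.3439, 0.3193, 0.2657, 0.0592, 0.0057, 0.0041, 0.0011, 0.0010, 0.0000, 0.0000, 0.0000, 0.0000]  mean=-2.3581  Neff=3.3967  idx=[0, 0, 0, 0, 1, 1, 1, 1, 2, 2, 2, 3]
step 2: w=[0.0130, 0.0130, 0.0130, 0.0130, 0.0238, 0.0238, 0.0238, 0.0238, 0.0562, 0.0562, 0.0562, 0.6841]  mean=-1.5731  Neff=2.0817  idx=[0, 5, 8, 9, 11, 11, 11, 11, 11, 11, 11, 11]
step 3: w=[0.0384, 0.0491, 0.0667, 0.0667, 0.0974, 0.0974, 0.0974, 0.0974, 0.0974, 0.0974, 0.0974, 0.0974]  mean=-1.4602  Neff=11.2800  idx=[0, 2, 3, 4, 5, 6, 6, 7, 8, 9, 10, 11]

N_eff = 11.2800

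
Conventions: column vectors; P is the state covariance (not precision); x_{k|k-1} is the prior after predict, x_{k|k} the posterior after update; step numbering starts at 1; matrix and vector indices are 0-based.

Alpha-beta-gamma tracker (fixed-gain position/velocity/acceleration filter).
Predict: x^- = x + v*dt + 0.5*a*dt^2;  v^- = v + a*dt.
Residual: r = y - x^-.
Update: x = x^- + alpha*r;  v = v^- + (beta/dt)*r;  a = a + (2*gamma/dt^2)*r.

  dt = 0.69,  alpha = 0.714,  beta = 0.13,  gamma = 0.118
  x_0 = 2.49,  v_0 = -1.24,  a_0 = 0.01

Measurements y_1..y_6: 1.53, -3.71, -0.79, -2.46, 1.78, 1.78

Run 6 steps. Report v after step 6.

v_post = 1.4117

step 1: x_pred=1.6368  r=-0.1068  x^+=1.5605  v^+=-1.2532  a^+=-0.0429
step 2: x_pred=0.6856  r=-4.3956  x^+=-2.4529  v^+=-2.1110  a^+=-2.2218
step 3: x_pred=-4.4383  r=3.6483  x^+=-1.8334  v^+=-2.9567  a^+=-0.4133
step 4: x_pred=-3.9719  r=1.5119  x^+=-2.8924  v^+=-2.9570  a^+=0.3361
step 5: x_pred=-4.8527  r=6.6327  x^+=-0.1170  v^+=-1.4755  a^+=3.6239
step 6: x_pred=-0.2724  r=2.0524  x^+=1.1930  v^+=1.4117  a^+=4.6413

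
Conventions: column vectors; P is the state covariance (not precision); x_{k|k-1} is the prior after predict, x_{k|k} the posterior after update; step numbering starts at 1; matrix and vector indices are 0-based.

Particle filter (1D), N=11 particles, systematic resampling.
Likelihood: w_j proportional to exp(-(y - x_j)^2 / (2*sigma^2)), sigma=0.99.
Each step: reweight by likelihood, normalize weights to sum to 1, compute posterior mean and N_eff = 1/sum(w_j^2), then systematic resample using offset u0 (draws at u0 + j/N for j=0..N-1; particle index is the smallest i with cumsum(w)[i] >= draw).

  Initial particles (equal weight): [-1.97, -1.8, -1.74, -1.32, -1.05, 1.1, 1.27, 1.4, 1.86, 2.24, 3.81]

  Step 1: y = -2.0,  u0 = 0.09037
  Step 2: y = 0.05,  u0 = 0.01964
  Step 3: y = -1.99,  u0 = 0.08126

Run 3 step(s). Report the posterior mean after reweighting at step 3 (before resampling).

step 1: w=[0.2281, 0.2236, 0.2205, 0.1803, 0.1440, 0.0017, 0.0010, 0.0006, 0.0001, 0.0000, 0.0000]  mean=-1.6206  Neff=4.9038  idx=[0, 0, 1, 1, 2, 2, 2, 3, 3, 4, 7]
step 2: w=[0.0432, 0.0432, 0.0605, 0.0605, 0.0676, 0.0676, 0.0676, 0.1330, 0.1330, 0.1870, 0.1368]  mean=-1.0969  Neff=8.7860  idx=[0, 2, 3, 5, 6, 7, 8, 8, 9, 9, 10]
step 3: w=[0.1167, 0.1146, 0.1146, 0.1131, 0.1131, 0.0929, 0.0929, 0.0929, 0.0744, 0.0744, 0.0003]  mean=-1.5599  Neff=9.7609  idx=[0, 1, 2, 3, 3, 4, 5, 6, 7, 8, 9]

post_mean = -1.5599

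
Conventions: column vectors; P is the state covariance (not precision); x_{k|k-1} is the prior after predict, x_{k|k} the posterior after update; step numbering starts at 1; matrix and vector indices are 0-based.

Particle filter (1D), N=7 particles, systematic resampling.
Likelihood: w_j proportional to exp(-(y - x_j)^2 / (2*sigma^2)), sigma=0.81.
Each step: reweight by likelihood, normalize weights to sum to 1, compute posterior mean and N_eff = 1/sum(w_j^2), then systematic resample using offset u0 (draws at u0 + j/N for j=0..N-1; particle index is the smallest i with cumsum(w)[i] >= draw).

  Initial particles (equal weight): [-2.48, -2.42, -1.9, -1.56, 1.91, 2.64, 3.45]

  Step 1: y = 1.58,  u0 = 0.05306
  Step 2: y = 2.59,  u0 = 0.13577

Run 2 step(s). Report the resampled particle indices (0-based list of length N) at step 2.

resampled_idx = [1, 2, 3, 4, 5, 6, 6]

step 1: w=[0.0000, 0.0000, 0.0001, 0.0004, 0.6503, 0.3001, 0.0492]  mean=2.2032  Neff=1.9405  idx=[4, 4, 4, 4, 4, 5, 5]
step 2: w=[0.1276, 0.1276, 0.1276, 0.1276, 0.1276, 0.1811, 0.1811]  mean=2.1744  Neff=6.8049  idx=[1, 2, 3, 4, 5, 6, 6]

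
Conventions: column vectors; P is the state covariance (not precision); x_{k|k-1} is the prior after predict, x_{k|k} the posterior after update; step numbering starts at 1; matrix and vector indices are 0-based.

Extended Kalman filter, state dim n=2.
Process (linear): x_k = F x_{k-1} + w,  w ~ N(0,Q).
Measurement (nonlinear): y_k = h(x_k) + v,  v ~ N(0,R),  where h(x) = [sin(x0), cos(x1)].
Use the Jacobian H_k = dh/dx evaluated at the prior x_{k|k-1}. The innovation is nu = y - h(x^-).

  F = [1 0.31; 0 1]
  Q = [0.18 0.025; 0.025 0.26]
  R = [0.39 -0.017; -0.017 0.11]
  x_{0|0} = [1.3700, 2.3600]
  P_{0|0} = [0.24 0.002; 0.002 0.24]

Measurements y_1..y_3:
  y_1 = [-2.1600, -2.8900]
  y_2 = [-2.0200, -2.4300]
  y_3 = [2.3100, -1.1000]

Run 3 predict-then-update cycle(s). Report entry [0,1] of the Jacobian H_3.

H_jac[0,1] = 0.0000

step 1: x^-=[2.1016, 2.3600]  P^-=[0.4443 0.1014; 0.1014 0.5000]  H_jac=[-0.5062 0.0000; 0.0000 -0.7044]  S=[0.5039 0.0192; 0.0192 0.3581]  K=[-0.4397 -0.1759; -0.0646 -0.9801]  nu=[-3.0224, -2.1802]  x^+=[3.8141, 4.6921]  P^+=[0.3328 0.0169; 0.0169 0.1515]
step 2: x^-=[5.2687, 4.6921]  P^-=[0.5379 0.0888; 0.0888 0.4115]  H_jac=[0.5280 0.0000; 0.0000 0.9998]  S=[0.5400 0.0299; 0.0299 0.5213]  K=[0.5182 0.1406; 0.0433 0.7867]  nu=[-1.1708, -2.4097]  x^+=[4.3231, 2.7457]  P^+=[0.3782 0.0067; 0.0067 0.0858]
step 3: x^-=[5.1743, 2.7457]  P^-=[0.5706 0.0583; 0.0583 0.3458]  H_jac=[0.4456 0.0000; 0.0000 -0.3856]  S=[0.5033 -0.0270; -0.0270 0.1614]  K=[0.5022 -0.0551; 0.0073 -0.8249]  nu=[3.2052, -0.1773]  x^+=[6.7938, 2.9155]  P^+=[0.4416 0.0379; 0.0379 0.2356]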